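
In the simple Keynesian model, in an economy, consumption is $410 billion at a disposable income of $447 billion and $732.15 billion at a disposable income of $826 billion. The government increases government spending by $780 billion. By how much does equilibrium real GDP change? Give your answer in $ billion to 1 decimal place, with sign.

+$5,200.0 billion

MPC = ΔC/ΔYd = (732.15 − 410)/(826 − 447) = 322.15/379 = 0.85.
Spending multiplier = 1/(1 − MPC) = 1/(1 − 0.85) = 1/0.15 ≈ 6.667.
ΔY = k × ΔG = (+$780 billion) / 0.15 = +$5,200 billion.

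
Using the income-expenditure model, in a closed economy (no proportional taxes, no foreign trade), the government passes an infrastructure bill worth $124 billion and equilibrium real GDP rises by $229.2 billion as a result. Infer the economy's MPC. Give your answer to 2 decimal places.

Implied spending multiplier k = ΔY/ΔG = 229.2/124 ≈ 1.8484.
Since k = 1/(1 − MPC), MPC = 1 − 1/k = 1 − ΔG/ΔY = 1 − 124/229.2 ≈ 0.46.

0.46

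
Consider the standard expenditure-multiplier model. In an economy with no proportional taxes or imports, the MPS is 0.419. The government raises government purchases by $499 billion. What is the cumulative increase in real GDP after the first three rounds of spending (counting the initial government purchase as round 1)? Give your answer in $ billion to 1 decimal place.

$957.4 billion

MPC = 1 − MPS = 1 − 0.419 = 0.581.
Round 1 adds ΔG = $499 billion; each later round is MPC = 0.581 times the previous.
After 3 rounds: 499 + 289.919 + 168.442939 = ΔG·(1 − c^3)/(1 − c) = 499 × (1 − 0.196122941)/0.419 ≈ $957.4 billion.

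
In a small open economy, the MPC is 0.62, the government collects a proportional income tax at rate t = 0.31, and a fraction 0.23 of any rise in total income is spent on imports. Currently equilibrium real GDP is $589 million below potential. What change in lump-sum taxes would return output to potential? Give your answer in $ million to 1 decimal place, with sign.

Spending multiplier = 1/(1 − c(1−t) + m) = 1/(1 − 0.62×0.69 + 0.23) = 1/0.8022 ≈ 1.247.
Tax multiplier = −c·k = −0.62/0.8022 ≈ −0.773. Need ΔY = +$589 million, so ΔT = ΔY/(−c·k) = −(+$589 million) × 0.8022 / 0.62 ≈ −$762.1 million.
The government should cut lump-sum taxes by $762.1 million.

−$762.1 million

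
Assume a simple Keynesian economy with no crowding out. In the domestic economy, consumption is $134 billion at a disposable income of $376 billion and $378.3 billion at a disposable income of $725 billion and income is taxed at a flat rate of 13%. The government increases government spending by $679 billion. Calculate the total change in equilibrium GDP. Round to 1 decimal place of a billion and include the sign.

+$1,736.6 billion

MPC = ΔC/ΔYd = (378.3 − 134)/(725 − 376) = 244.3/349 = 0.7.
Government-spending multiplier = 1/(1 − c(1−t)) = 1/(1 − 0.7×0.87) = 1/0.391 ≈ 2.558.
ΔY = k × ΔG = (+$679 billion) / 0.391 ≈ +$1,736.6 billion.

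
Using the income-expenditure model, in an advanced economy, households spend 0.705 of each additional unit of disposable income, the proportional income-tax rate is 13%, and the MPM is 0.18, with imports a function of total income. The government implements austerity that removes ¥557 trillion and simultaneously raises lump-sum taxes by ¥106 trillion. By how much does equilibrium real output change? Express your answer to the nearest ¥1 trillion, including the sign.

−¥1,115 trillion

Expenditure multiplier = 1/(1 − c(1−t) + m) = 1/(1 − 0.705×0.87 + 0.18) = 1/0.56665 ≈ 1.765.
ΔG contributes k·ΔG = (−¥557 trillion) / 0.56665 ≈ −¥983 trillion.
ΔT of +¥106 trillion changes first-round spending by −c·ΔT = −¥74.73 trillion, contributing k·(−c·ΔT) = (−¥74.73 trillion) / 0.56665 ≈ −¥131.9 trillion.
Net ΔY = k(ΔG − c·ΔT) = (−¥631.73 trillion) / 0.56665 ≈ −¥1,115 trillion.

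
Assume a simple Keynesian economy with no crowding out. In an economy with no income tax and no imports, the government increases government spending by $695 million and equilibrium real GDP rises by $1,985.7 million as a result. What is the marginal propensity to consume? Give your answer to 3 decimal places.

0.650

Implied spending multiplier k = ΔY/ΔG = 1,985.7/695 ≈ 2.8571.
Since k = 1/(1 − MPC), MPC = 1 − 1/k = 1 − ΔG/ΔY = 1 − 695/1,985.7 ≈ 0.650.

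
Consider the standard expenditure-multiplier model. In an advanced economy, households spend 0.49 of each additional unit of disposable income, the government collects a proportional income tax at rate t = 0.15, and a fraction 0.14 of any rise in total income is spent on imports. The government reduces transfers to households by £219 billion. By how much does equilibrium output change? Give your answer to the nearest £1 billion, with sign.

−£148 billion

The transfer change shifts disposable income by −£219 billion, so first-round consumption changes by c·ΔTR = 0.49 × (−£219 billion) = −£107.31 billion.
Expenditure multiplier = 1/(1 − c(1−t) + m) = 1/(1 − 0.49×0.85 + 0.14) = 1/0.7235 ≈ 1.382.
The transfer multiplier is c × k ≈ 0.677, so ΔY = k × (c·ΔTR) = (−£107.31 billion) / 0.7235 ≈ −£148 billion.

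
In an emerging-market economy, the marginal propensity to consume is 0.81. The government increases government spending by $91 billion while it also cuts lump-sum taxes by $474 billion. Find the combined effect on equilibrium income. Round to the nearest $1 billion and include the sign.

Expenditure multiplier = 1/(1 − MPC) = 1/(1 − 0.81) = 1/0.19 ≈ 5.263.
ΔG contributes k·ΔG = (+$91 billion) / 0.19 ≈ +$478.9 billion.
ΔT of −$474 billion changes first-round spending by −c·ΔT = +$383.94 billion, contributing k·(−c·ΔT) = (+$383.94 billion) / 0.19 ≈ +$2,020.7 billion.
Net ΔY = k(ΔG − c·ΔT) = (+$474.94 billion) / 0.19 ≈ +$2,500 billion.

+$2,500 billion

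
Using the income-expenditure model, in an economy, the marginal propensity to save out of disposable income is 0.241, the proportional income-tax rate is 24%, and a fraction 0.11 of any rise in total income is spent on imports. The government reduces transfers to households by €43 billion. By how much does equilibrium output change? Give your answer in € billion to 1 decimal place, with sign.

MPC = 1 − MPS = 1 − 0.241 = 0.759.
The transfer change shifts disposable income by −€43 billion, so first-round consumption changes by c·ΔTR = 0.759 × (−€43 billion) = −€32.637 billion.
Expenditure multiplier = 1/(1 − c(1−t) + m) = 1/(1 − 0.759×0.76 + 0.11) = 1/0.53316 ≈ 1.876.
The transfer multiplier is c × k ≈ 1.424, so ΔY = k × (c·ΔTR) = (−€32.637 billion) / 0.53316 ≈ −€61.2 billion.

−€61.2 billion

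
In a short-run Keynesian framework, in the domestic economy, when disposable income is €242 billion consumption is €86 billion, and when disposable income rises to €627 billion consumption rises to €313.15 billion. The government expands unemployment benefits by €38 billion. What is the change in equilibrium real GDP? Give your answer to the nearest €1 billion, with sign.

+€55 billion

MPC = ΔC/ΔYd = (313.15 − 86)/(627 − 242) = 227.15/385 = 0.59.
The transfer change shifts disposable income by +€38 billion, so first-round consumption changes by c·ΔTR = 0.59 × (+€38 billion) = +€22.42 billion.
Expenditure multiplier = 1/(1 − MPC) = 1/(1 − 0.59) = 1/0.41 ≈ 2.439.
The transfer multiplier is c × k ≈ 1.439, so ΔY = k × (c·ΔTR) = (+€22.42 billion) / 0.41 ≈ +€55 billion.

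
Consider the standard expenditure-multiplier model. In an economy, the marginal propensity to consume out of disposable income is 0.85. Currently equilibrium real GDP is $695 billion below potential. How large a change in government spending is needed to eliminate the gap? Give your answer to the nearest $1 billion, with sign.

+$104 billion

Spending multiplier = 1/(1 − MPC) = 1/(1 − 0.85) = 1/0.15 ≈ 6.667.
Need ΔY = +$695 billion, so ΔG = ΔY/k = (+$695 billion) × 0.15 ≈ +$104 billion.
The government should increase government spending by $104 billion.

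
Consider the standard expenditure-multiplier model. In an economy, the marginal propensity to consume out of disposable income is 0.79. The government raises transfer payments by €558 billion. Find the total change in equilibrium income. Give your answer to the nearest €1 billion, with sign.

+€2,099 billion

The transfer change shifts disposable income by +€558 billion, so first-round consumption changes by c·ΔTR = 0.79 × (+€558 billion) = +€440.82 billion.
Expenditure multiplier = 1/(1 − MPC) = 1/(1 − 0.79) = 1/0.21 ≈ 4.762.
The transfer multiplier is c × k ≈ 3.762, so ΔY = k × (c·ΔTR) = (+€440.82 billion) / 0.21 ≈ +€2,099 billion.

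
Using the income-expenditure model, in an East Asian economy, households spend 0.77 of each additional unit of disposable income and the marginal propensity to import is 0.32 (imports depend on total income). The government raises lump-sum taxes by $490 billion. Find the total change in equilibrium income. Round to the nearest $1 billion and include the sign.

A lump-sum tax change of +$490 billion shifts disposable income by −$490 billion; first-round consumption changes by −c × ΔT = −0.77 × (+$490 billion) = −$377.3 billion.
Expenditure multiplier = 1/(1 − c + m) = 1/(1 − 0.77 + 0.32) = 1/0.55 ≈ 1.818.
The tax multiplier is −c × k = −1.4, so ΔY = k × (−c·ΔT) = (−$377.3 billion) / 0.55 = −$686 billion.

−$686 billion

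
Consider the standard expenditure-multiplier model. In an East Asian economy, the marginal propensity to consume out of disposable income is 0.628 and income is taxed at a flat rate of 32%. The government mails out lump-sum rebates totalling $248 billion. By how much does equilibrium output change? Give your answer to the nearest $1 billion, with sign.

A lump-sum tax change of −$248 billion shifts disposable income by +$248 billion; first-round consumption changes by −c × ΔT = −0.628 × (−$248 billion) = +$155.744 billion.
Expenditure multiplier = 1/(1 − c(1−t)) = 1/(1 − 0.628×0.68) = 1/0.57296 ≈ 1.745.
The tax multiplier is −c × k ≈ −1.096, so ΔY = k × (−c·ΔT) = (+$155.744 billion) / 0.57296 ≈ +$272 billion.

+$272 billion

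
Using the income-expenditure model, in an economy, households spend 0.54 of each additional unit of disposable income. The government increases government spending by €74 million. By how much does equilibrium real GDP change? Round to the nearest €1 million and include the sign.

Government-spending multiplier = 1/(1 − MPC) = 1/(1 − 0.54) = 1/0.46 ≈ 2.174.
ΔY = k × ΔG = (+€74 million) / 0.46 ≈ +€161 million.

+€161 million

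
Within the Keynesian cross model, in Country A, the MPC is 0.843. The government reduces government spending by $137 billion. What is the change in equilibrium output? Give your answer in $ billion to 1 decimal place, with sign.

Expenditure multiplier = 1/(1 − MPC) = 1/(1 − 0.843) = 1/0.157 ≈ 6.369.
ΔY = k × ΔG = (−$137 billion) / 0.157 ≈ −$872.6 billion.

−$872.6 billion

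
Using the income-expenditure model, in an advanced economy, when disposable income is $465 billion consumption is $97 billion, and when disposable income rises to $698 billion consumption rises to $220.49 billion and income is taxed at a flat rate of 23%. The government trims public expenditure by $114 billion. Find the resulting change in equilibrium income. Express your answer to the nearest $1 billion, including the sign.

−$193 billion

MPC = ΔC/ΔYd = (220.49 − 97)/(698 − 465) = 123.49/233 = 0.53.
Spending multiplier = 1/(1 − c(1−t)) = 1/(1 − 0.53×0.77) = 1/0.5919 ≈ 1.689.
ΔY = k × ΔG = (−$114 billion) / 0.5919 ≈ −$193 billion.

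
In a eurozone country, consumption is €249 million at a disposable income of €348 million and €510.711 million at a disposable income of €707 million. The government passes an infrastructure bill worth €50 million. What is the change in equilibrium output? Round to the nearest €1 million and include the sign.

+€185 million

MPC = ΔC/ΔYd = (510.711 − 249)/(707 − 348) = 261.711/359 = 0.729.
Government-spending multiplier = 1/(1 − MPC) = 1/(1 − 0.729) = 1/0.271 ≈ 3.69.
ΔY = k × ΔG = (+€50 million) / 0.271 ≈ +€185 million.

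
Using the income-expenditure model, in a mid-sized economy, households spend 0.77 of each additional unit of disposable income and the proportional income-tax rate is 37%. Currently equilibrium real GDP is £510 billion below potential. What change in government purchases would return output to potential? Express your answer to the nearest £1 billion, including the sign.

Spending multiplier = 1/(1 − c(1−t)) = 1/(1 − 0.77×0.63) = 1/0.5149 ≈ 1.942.
Need ΔY = +£510 billion, so ΔG = ΔY/k = (+£510 billion) × 0.5149 ≈ +£263 billion.
The government should increase government purchases by £263 billion.

+£263 billion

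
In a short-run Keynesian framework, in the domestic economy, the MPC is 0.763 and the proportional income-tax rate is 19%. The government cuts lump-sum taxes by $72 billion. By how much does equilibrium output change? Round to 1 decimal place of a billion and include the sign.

A lump-sum tax change of −$72 billion shifts disposable income by +$72 billion; first-round consumption changes by −c × ΔT = −0.763 × (−$72 billion) = +$54.936 billion.
Expenditure multiplier = 1/(1 − c(1−t)) = 1/(1 − 0.763×0.81) = 1/0.38197 ≈ 2.618.
The tax multiplier is −c × k ≈ −1.998, so ΔY = k × (−c·ΔT) = (+$54.936 billion) / 0.38197 ≈ +$143.8 billion.

+$143.8 billion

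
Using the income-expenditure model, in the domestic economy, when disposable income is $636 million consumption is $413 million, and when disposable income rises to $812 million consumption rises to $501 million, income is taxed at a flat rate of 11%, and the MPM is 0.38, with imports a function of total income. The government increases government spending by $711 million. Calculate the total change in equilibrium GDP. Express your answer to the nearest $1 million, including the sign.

MPC = ΔC/ΔYd = (501 − 413)/(812 − 636) = 88/176 = 0.5.
Expenditure multiplier = 1/(1 − c(1−t) + m) = 1/(1 − 0.5×0.89 + 0.38) = 1/0.935 ≈ 1.07.
ΔY = k × ΔG = (+$711 million) / 0.935 ≈ +$760 million.

+$760 million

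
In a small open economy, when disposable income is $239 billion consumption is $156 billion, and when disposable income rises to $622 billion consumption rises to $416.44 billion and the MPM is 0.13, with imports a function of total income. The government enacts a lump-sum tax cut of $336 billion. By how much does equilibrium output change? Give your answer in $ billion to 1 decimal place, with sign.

+$507.7 billion

MPC = ΔC/ΔYd = (416.44 − 156)/(622 − 239) = 260.44/383 = 0.68.
A lump-sum tax change of −$336 billion shifts disposable income by +$336 billion; first-round consumption changes by −c × ΔT = −0.68 × (−$336 billion) = +$228.48 billion.
Expenditure multiplier = 1/(1 − c + m) = 1/(1 − 0.68 + 0.13) = 1/0.45 ≈ 2.222.
The tax multiplier is −c × k ≈ −1.511, so ΔY = k × (−c·ΔT) = (+$228.48 billion) / 0.45 ≈ +$507.7 billion.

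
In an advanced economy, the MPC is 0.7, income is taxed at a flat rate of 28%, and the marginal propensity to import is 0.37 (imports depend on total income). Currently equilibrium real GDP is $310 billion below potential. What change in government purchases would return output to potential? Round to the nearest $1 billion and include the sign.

Spending multiplier = 1/(1 − c(1−t) + m) = 1/(1 − 0.7×0.72 + 0.37) = 1/0.866 ≈ 1.155.
Need ΔY = +$310 billion, so ΔG = ΔY/k = (+$310 billion) × 0.866 ≈ +$268 billion.
The government should increase government purchases by $268 billion.

+$268 billion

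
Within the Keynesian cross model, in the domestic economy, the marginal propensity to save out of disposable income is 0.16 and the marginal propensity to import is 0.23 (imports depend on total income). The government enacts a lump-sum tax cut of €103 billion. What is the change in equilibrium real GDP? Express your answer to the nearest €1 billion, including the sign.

MPC = 1 − MPS = 1 − 0.16 = 0.84.
A lump-sum tax change of −€103 billion shifts disposable income by +€103 billion; first-round consumption changes by −c × ΔT = −0.84 × (−€103 billion) = +€86.52 billion.
Expenditure multiplier = 1/(1 − c + m) = 1/(1 − 0.84 + 0.23) = 1/0.39 ≈ 2.564.
The tax multiplier is −c × k ≈ −2.154, so ΔY = k × (−c·ΔT) = (+€86.52 billion) / 0.39 ≈ +€222 billion.

+€222 billion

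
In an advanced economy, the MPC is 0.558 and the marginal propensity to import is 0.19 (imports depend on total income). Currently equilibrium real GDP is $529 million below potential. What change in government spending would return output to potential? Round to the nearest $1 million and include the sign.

+$334 million

Spending multiplier = 1/(1 − c + m) = 1/(1 − 0.558 + 0.19) = 1/0.632 ≈ 1.582.
Need ΔY = +$529 million, so ΔG = ΔY/k = (+$529 million) × 0.632 ≈ +$334 million.
The government should increase government spending by $334 million.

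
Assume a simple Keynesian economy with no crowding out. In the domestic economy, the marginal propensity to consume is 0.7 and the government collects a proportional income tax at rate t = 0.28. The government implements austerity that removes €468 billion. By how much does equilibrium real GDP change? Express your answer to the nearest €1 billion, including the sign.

Spending multiplier = 1/(1 − c(1−t)) = 1/(1 − 0.7×0.72) = 1/0.496 ≈ 2.016.
ΔY = k × ΔG = (−€468 billion) / 0.496 ≈ −€944 billion.

−€944 billion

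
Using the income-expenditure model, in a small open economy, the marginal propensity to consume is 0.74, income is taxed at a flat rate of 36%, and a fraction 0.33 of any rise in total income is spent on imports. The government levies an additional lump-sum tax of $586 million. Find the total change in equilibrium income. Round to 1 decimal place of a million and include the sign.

−$506.4 million

A lump-sum tax change of +$586 million shifts disposable income by −$586 million; first-round consumption changes by −c × ΔT = −0.74 × (+$586 million) = −$433.64 million.
Expenditure multiplier = 1/(1 − c(1−t) + m) = 1/(1 − 0.74×0.64 + 0.33) = 1/0.8564 ≈ 1.168.
The tax multiplier is −c × k ≈ −0.864, so ΔY = k × (−c·ΔT) = (−$433.64 million) / 0.8564 ≈ −$506.4 million.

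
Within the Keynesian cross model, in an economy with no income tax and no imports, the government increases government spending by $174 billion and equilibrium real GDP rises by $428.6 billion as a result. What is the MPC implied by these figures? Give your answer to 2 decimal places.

Implied spending multiplier k = ΔY/ΔG = 428.6/174 ≈ 2.4632.
Since k = 1/(1 − MPC), MPC = 1 − 1/k = 1 − ΔG/ΔY = 1 − 174/428.6 ≈ 0.59.

0.59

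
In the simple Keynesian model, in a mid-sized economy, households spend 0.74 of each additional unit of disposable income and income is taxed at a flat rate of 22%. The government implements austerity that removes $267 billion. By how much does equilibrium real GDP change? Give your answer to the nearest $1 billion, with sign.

−$632 billion

Government-spending multiplier = 1/(1 − c(1−t)) = 1/(1 − 0.74×0.78) = 1/0.4228 ≈ 2.365.
ΔY = k × ΔG = (−$267 billion) / 0.4228 ≈ −$632 billion.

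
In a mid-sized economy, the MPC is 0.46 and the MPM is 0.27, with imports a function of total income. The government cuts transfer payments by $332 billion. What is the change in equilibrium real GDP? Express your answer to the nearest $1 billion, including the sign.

The transfer change shifts disposable income by −$332 billion, so first-round consumption changes by c·ΔTR = 0.46 × (−$332 billion) = −$152.72 billion.
Expenditure multiplier = 1/(1 − c + m) = 1/(1 − 0.46 + 0.27) = 1/0.81 ≈ 1.235.
The transfer multiplier is c × k ≈ 0.568, so ΔY = k × (c·ΔTR) = (−$152.72 billion) / 0.81 ≈ −$189 billion.

−$189 billion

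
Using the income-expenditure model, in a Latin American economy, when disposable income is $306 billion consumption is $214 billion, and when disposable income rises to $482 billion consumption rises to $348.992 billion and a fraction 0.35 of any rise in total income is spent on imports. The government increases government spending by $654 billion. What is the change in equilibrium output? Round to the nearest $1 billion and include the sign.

+$1,122 billion

MPC = ΔC/ΔYd = (348.992 − 214)/(482 − 306) = 134.992/176 = 0.767.
Spending multiplier = 1/(1 − c + m) = 1/(1 − 0.767 + 0.35) = 1/0.583 ≈ 1.715.
ΔY = k × ΔG = (+$654 billion) / 0.583 ≈ +$1,122 billion.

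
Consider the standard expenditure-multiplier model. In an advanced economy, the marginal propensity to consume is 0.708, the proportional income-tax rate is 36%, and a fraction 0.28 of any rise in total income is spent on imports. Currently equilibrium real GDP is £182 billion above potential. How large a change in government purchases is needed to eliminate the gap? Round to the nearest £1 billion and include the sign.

Spending multiplier = 1/(1 − c(1−t) + m) = 1/(1 − 0.708×0.64 + 0.28) = 1/0.82688 ≈ 1.209.
Need ΔY = −£182 billion, so ΔG = ΔY/k = (−£182 billion) × 0.82688 ≈ −£150 billion.
The government should cut government purchases by £150 billion.

−£150 billion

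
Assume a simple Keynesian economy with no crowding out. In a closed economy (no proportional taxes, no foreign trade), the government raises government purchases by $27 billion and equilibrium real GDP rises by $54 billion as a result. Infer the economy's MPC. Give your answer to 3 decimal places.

Implied spending multiplier k = ΔY/ΔG = 54/27 = 2.
Since k = 1/(1 − MPC), MPC = 1 − 1/k = 1 − ΔG/ΔY = 1 − 27/54 = 0.500.

0.500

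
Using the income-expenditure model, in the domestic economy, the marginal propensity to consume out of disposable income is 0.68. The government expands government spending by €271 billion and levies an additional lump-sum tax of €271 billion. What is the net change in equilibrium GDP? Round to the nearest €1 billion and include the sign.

+€271 billion

Expenditure multiplier = 1/(1 − MPC) = 1/(1 − 0.68) = 1/0.32 = 3.125.
ΔG contributes k·ΔG = (+€271 billion) / 0.32 ≈ +€846.9 billion.
ΔT of +€271 billion changes first-round spending by −c·ΔT = −€184.28 billion, contributing k·(−c·ΔT) = (−€184.28 billion) / 0.32 ≈ −€575.9 billion.
With ΔG = ΔT and no other leakages, the balanced-budget multiplier is 1, so ΔY = ΔG = +€271 billion.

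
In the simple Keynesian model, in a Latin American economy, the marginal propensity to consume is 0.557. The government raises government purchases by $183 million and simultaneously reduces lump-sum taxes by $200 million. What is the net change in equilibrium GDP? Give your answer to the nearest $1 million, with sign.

Expenditure multiplier = 1/(1 − MPC) = 1/(1 − 0.557) = 1/0.443 ≈ 2.257.
ΔG contributes k·ΔG = (+$183 million) / 0.443 ≈ +$413.1 million.
ΔT of −$200 million changes first-round spending by −c·ΔT = +$111.4 million, contributing k·(−c·ΔT) = (+$111.4 million) / 0.443 ≈ +$251.5 million.
Net ΔY = k(ΔG − c·ΔT) = (+$294.4 million) / 0.443 ≈ +$665 million.

+$665 million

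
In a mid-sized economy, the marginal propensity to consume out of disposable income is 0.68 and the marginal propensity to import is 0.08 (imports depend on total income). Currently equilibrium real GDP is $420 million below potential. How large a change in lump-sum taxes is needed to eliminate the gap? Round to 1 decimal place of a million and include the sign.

−$247.1 million

Spending multiplier = 1/(1 − c + m) = 1/(1 − 0.68 + 0.08) = 1/0.4 = 2.5.
Tax multiplier = −c·k = −0.68/0.4 = −1.7. Need ΔY = +$420 million, so ΔT = ΔY/(−c·k) = −(+$420 million) × 0.4 / 0.68 ≈ −$247.1 million.
The government should cut lump-sum taxes by $247.1 million.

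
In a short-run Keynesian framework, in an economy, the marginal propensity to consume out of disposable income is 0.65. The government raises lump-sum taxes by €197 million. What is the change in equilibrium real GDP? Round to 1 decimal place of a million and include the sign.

A lump-sum tax change of +€197 million shifts disposable income by −€197 million; first-round consumption changes by −c × ΔT = −0.65 × (+€197 million) = −€128.05 million.
Expenditure multiplier = 1/(1 − MPC) = 1/(1 − 0.65) = 1/0.35 ≈ 2.857.
The tax multiplier is −c × k ≈ −1.857, so ΔY = k × (−c·ΔT) = (−€128.05 million) / 0.35 ≈ −€365.9 million.

−€365.9 million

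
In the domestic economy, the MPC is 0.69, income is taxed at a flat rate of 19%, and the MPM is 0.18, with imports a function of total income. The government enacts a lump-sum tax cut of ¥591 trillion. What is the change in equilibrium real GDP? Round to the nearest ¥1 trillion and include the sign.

A lump-sum tax change of −¥591 trillion shifts disposable income by +¥591 trillion; first-round consumption changes by −c × ΔT = −0.69 × (−¥591 trillion) = +¥407.79 trillion.
Expenditure multiplier = 1/(1 − c(1−t) + m) = 1/(1 − 0.69×0.81 + 0.18) = 1/0.6211 ≈ 1.61.
The tax multiplier is −c × k ≈ −1.111, so ΔY = k × (−c·ΔT) = (+¥407.79 trillion) / 0.6211 ≈ +¥657 trillion.

+¥657 trillion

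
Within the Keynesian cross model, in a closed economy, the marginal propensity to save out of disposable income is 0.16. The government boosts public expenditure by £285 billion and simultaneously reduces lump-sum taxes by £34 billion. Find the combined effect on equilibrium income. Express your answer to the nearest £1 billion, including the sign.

MPC = 1 − MPS = 1 − 0.16 = 0.84.
Expenditure multiplier = 1/(1 − MPC) = 1/(1 − 0.84) = 1/0.16 = 6.25.
ΔG contributes k·ΔG = (+£285 billion) / 0.16 ≈ +£1,781.3 billion.
ΔT of −£34 billion changes first-round spending by −c·ΔT = +£28.56 billion, contributing k·(−c·ΔT) = (+£28.56 billion) / 0.16 = +£178.5 billion.
Net ΔY = k(ΔG − c·ΔT) = (+£313.56 billion) / 0.16 ≈ +£1,960 billion.

+£1,960 billion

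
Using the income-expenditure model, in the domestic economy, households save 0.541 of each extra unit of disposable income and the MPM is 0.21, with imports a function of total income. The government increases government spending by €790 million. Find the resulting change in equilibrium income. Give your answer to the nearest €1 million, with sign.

MPC = 1 − MPS = 1 − 0.541 = 0.459.
Government-spending multiplier = 1/(1 − c + m) = 1/(1 − 0.459 + 0.21) = 1/0.751 ≈ 1.332.
ΔY = k × ΔG = (+€790 million) / 0.751 ≈ +€1,052 million.

+€1,052 million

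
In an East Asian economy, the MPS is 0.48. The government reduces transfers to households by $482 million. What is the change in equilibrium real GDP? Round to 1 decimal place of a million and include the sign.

−$522.2 million

MPC = 1 − MPS = 1 − 0.48 = 0.52.
The transfer change shifts disposable income by −$482 million, so first-round consumption changes by c·ΔTR = 0.52 × (−$482 million) = −$250.64 million.
Expenditure multiplier = 1/(1 − MPC) = 1/(1 − 0.52) = 1/0.48 ≈ 2.083.
The transfer multiplier is c × k ≈ 1.083, so ΔY = k × (c·ΔTR) = (−$250.64 million) / 0.48 ≈ −$522.2 million.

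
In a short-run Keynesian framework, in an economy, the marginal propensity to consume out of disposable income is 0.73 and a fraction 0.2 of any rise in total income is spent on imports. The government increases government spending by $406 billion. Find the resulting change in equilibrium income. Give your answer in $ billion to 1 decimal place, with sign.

+$863.8 billion

Spending multiplier = 1/(1 − c + m) = 1/(1 − 0.73 + 0.2) = 1/0.47 ≈ 2.128.
ΔY = k × ΔG = (+$406 billion) / 0.47 ≈ +$863.8 billion.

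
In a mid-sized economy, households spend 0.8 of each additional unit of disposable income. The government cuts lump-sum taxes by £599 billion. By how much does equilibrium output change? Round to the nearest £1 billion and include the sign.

+£2,396 billion

A lump-sum tax change of −£599 billion shifts disposable income by +£599 billion; first-round consumption changes by −c × ΔT = −0.8 × (−£599 billion) = +£479.2 billion.
Expenditure multiplier = 1/(1 − MPC) = 1/(1 − 0.8) = 1/0.2 = 5.
The tax multiplier is −c × k = −4, so ΔY = k × (−c·ΔT) = (+£479.2 billion) / 0.2 = +£2,396 billion.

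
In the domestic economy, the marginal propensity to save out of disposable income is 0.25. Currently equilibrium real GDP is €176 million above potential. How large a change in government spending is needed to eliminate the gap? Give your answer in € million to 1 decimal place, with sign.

−€44.0 million

MPC = 1 − MPS = 1 − 0.25 = 0.75.
Spending multiplier = 1/(1 − MPC) = 1/(1 − 0.75) = 1/0.25 = 4.
Need ΔY = −€176 million, so ΔG = ΔY/k = (−€176 million) × 0.25 = −€44 million.
The government should cut government spending by €44 million.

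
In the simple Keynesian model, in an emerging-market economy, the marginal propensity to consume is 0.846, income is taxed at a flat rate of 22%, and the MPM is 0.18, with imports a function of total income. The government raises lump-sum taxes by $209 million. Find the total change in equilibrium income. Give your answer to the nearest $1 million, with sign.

A lump-sum tax change of +$209 million shifts disposable income by −$209 million; first-round consumption changes by −c × ΔT = −0.846 × (+$209 million) = −$176.814 million.
Expenditure multiplier = 1/(1 − c(1−t) + m) = 1/(1 − 0.846×0.78 + 0.18) = 1/0.52012 ≈ 1.923.
The tax multiplier is −c × k ≈ −1.627, so ΔY = k × (−c·ΔT) = (−$176.814 million) / 0.52012 ≈ −$340 million.

−$340 million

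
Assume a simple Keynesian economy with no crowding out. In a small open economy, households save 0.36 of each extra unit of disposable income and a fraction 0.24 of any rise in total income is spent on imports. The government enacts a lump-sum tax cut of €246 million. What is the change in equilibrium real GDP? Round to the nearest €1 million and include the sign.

+€262 million

MPC = 1 − MPS = 1 − 0.36 = 0.64.
A lump-sum tax change of −€246 million shifts disposable income by +€246 million; first-round consumption changes by −c × ΔT = −0.64 × (−€246 million) = +€157.44 million.
Expenditure multiplier = 1/(1 − c + m) = 1/(1 − 0.64 + 0.24) = 1/0.6 ≈ 1.667.
The tax multiplier is −c × k ≈ −1.067, so ΔY = k × (−c·ΔT) = (+€157.44 million) / 0.6 ≈ +€262 million.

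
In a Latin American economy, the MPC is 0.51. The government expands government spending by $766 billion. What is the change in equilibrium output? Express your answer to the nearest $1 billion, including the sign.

+$1,563 billion

Spending multiplier = 1/(1 − MPC) = 1/(1 − 0.51) = 1/0.49 ≈ 2.041.
ΔY = k × ΔG = (+$766 billion) / 0.49 ≈ +$1,563 billion.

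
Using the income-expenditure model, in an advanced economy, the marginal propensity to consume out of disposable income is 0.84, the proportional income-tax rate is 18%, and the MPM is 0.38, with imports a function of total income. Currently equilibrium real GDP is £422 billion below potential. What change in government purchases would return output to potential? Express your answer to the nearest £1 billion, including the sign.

+£292 billion

Spending multiplier = 1/(1 − c(1−t) + m) = 1/(1 − 0.84×0.82 + 0.38) = 1/0.6912 ≈ 1.447.
Need ΔY = +£422 billion, so ΔG = ΔY/k = (+£422 billion) × 0.6912 ≈ +£292 billion.
The government should increase government purchases by £292 billion.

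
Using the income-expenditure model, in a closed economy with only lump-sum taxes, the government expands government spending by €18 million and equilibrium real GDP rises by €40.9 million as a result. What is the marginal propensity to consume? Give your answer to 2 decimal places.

Implied spending multiplier k = ΔY/ΔG = 40.9/18 ≈ 2.2722.
Since k = 1/(1 − MPC), MPC = 1 − 1/k = 1 − ΔG/ΔY = 1 − 18/40.9 ≈ 0.56.

0.56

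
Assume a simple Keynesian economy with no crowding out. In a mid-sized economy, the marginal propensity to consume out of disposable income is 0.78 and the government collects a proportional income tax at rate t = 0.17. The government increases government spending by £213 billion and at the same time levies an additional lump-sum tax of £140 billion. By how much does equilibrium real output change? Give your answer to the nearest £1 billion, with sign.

Expenditure multiplier = 1/(1 − c(1−t)) = 1/(1 − 0.78×0.83) = 1/0.3526 ≈ 2.836.
ΔG contributes k·ΔG = (+£213 billion) / 0.3526 ≈ +£604.1 billion.
ΔT of +£140 billion changes first-round spending by −c·ΔT = −£109.2 billion, contributing k·(−c·ΔT) = (−£109.2 billion) / 0.3526 ≈ −£309.7 billion.
Net ΔY = k(ΔG − c·ΔT) = (+£103.8 billion) / 0.3526 ≈ +£294 billion.

+£294 billion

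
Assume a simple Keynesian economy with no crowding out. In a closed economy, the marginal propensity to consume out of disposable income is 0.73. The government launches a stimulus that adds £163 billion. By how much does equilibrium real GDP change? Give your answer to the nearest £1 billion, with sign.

Government-spending multiplier = 1/(1 − MPC) = 1/(1 − 0.73) = 1/0.27 ≈ 3.704.
ΔY = k × ΔG = (+£163 billion) / 0.27 ≈ +£604 billion.

+£604 billion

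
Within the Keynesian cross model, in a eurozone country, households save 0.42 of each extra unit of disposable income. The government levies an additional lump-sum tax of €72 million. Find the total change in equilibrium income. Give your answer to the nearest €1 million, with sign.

−€99 million

MPC = 1 − MPS = 1 − 0.42 = 0.58.
A lump-sum tax change of +€72 million shifts disposable income by −€72 million; first-round consumption changes by −c × ΔT = −0.58 × (+€72 million) = −€41.76 million.
Expenditure multiplier = 1/(1 − MPC) = 1/(1 − 0.58) = 1/0.42 ≈ 2.381.
The tax multiplier is −c × k ≈ −1.381, so ΔY = k × (−c·ΔT) = (−€41.76 million) / 0.42 ≈ −€99 million.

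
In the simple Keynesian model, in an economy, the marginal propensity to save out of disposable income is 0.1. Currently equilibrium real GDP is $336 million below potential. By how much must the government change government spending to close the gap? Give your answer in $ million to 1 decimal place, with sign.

+$33.6 million

MPC = 1 − MPS = 1 − 0.1 = 0.9.
Spending multiplier = 1/(1 − MPC) = 1/(1 − 0.9) = 1/0.1 = 10.
Need ΔY = +$336 million, so ΔG = ΔY/k = (+$336 million) × 0.1 = +$33.6 million.
The government should increase government spending by $33.6 million.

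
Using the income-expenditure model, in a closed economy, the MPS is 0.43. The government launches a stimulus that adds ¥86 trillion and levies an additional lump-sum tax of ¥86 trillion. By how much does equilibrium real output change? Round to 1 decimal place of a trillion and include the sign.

+¥86.0 trillion

MPC = 1 − MPS = 1 − 0.43 = 0.57.
Expenditure multiplier = 1/(1 − MPC) = 1/(1 − 0.57) = 1/0.43 ≈ 2.326.
ΔG contributes k·ΔG = (+¥86 trillion) / 0.43 = +¥200 trillion.
ΔT of +¥86 trillion changes first-round spending by −c·ΔT = −¥49.02 trillion, contributing k·(−c·ΔT) = (−¥49.02 trillion) / 0.43 = −¥114 trillion.
With ΔG = ΔT and no other leakages, the balanced-budget multiplier is 1, so ΔY = ΔG = +¥86 trillion.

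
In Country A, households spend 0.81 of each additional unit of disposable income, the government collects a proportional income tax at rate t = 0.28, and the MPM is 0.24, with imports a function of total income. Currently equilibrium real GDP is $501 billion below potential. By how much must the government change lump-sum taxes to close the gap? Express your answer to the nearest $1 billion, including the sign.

Spending multiplier = 1/(1 − c(1−t) + m) = 1/(1 − 0.81×0.72 + 0.24) = 1/0.6568 ≈ 1.523.
Tax multiplier = −c·k = −0.81/0.6568 ≈ −1.233. Need ΔY = +$501 billion, so ΔT = ΔY/(−c·k) = −(+$501 billion) × 0.6568 / 0.81 ≈ −$406 billion.
The government should cut lump-sum taxes by $406 billion.

−$406 billion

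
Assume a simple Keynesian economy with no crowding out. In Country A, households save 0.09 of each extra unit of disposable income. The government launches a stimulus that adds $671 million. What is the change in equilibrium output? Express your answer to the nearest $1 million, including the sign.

MPC = 1 − MPS = 1 − 0.09 = 0.91.
Spending multiplier = 1/(1 − MPC) = 1/(1 − 0.91) = 1/0.09 ≈ 11.111.
ΔY = k × ΔG = (+$671 million) / 0.09 ≈ +$7,456 million.

+$7,456 million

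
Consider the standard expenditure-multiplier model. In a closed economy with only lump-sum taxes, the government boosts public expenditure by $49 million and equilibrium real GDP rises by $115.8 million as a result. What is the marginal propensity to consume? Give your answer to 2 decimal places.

0.58

Implied spending multiplier k = ΔY/ΔG = 115.8/49 ≈ 2.3633.
Since k = 1/(1 − MPC), MPC = 1 − 1/k = 1 − ΔG/ΔY = 1 − 49/115.8 ≈ 0.58.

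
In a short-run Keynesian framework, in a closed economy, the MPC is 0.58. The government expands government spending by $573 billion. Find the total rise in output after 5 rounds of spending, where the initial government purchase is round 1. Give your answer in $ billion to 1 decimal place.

$1,274.7 billion

Round 1 adds ΔG = $573 billion; each later round is MPC = 0.58 times the previous.
After 5 rounds: 573 + 332.34 + 192.7572 + 111.799176 + 64.84352208 = ΔG·(1 − c^5)/(1 − c) = 573 × (1 − 0.0656356768)/0.42 ≈ $1,274.7 billion.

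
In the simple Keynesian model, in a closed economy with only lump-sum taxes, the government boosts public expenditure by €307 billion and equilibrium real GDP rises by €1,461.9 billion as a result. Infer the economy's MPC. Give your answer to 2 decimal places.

Implied spending multiplier k = ΔY/ΔG = 1,461.9/307 ≈ 4.7619.
Since k = 1/(1 − MPC), MPC = 1 − 1/k = 1 − ΔG/ΔY = 1 − 307/1,461.9 ≈ 0.79.

0.79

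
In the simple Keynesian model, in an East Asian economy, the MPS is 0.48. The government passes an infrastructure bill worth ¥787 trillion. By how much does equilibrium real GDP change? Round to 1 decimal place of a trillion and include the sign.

MPC = 1 − MPS = 1 − 0.48 = 0.52.
Spending multiplier = 1/(1 − MPC) = 1/(1 − 0.52) = 1/0.48 ≈ 2.083.
ΔY = k × ΔG = (+¥787 trillion) / 0.48 ≈ +¥1,639.6 trillion.

+¥1,639.6 trillion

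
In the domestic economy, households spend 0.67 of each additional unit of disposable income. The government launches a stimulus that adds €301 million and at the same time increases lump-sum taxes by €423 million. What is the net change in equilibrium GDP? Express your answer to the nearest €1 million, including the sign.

+€53 million

Expenditure multiplier = 1/(1 − MPC) = 1/(1 − 0.67) = 1/0.33 ≈ 3.03.
ΔG contributes k·ΔG = (+€301 million) / 0.33 ≈ +€912.1 million.
ΔT of +€423 million changes first-round spending by −c·ΔT = −€283.41 million, contributing k·(−c·ΔT) = (−€283.41 million) / 0.33 ≈ −€858.8 million.
Net ΔY = k(ΔG − c·ΔT) = (+€17.59 million) / 0.33 ≈ +€53 million.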